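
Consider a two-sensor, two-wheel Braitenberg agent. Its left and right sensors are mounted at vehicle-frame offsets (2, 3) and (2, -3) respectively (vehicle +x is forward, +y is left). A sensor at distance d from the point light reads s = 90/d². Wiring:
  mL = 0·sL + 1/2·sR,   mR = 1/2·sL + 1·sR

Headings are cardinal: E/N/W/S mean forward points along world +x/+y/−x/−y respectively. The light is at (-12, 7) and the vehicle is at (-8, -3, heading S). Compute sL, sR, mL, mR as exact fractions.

90/193 18/29 9/29 4779/5597

left sensor world pos  = (-5, -5); dL² = 193
right sensor world pos = (-11, -5); dR² = 145
sL = 90/193 = 90/193
sR = 90/145 = 18/29
mL = 0·sL + 1/2·sR = 9/29
mR = 1/2·sL + 1·sR = 4779/5597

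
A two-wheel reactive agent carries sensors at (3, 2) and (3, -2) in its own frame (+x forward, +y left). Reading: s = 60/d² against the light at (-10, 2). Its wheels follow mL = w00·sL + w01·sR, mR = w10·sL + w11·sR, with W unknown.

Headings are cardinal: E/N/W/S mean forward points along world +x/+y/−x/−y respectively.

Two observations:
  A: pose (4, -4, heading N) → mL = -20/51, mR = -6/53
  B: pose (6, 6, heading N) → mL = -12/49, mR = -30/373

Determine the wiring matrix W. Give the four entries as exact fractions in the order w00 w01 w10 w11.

obs A: pose=(4,-4,N) → sL=20/51, sR=12/53, mL=-20/51, mR=-6/53
obs B: pose=(6,6,N) → sL=12/49, sR=60/373, mL=-12/49, mR=-30/373
sensor matrix S = [[20/51, 12/53], [12/49, 60/373]]; det S = 125696/16467577
solve [mL_A; mL_B] = S·[w00; w01] and [mR_A; mR_B] = S·[w10; w11]:
  w00 = -1, w01 = 0, w10 = 0, w11 = -1/2

-1 0 0 -1/2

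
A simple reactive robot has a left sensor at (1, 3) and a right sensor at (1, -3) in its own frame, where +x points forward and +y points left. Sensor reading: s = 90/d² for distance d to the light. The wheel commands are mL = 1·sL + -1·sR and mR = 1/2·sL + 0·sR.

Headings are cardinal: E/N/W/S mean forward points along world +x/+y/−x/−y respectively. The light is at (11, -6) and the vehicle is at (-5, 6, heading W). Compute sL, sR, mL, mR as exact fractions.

9/37 45/257 648/9509 9/74

left sensor world pos  = (-6, 3); dL² = 370
right sensor world pos = (-6, 9); dR² = 514
sL = 90/370 = 9/37
sR = 90/514 = 45/257
mL = 1·sL + -1·sR = 648/9509
mR = 1/2·sL + 0·sR = 9/74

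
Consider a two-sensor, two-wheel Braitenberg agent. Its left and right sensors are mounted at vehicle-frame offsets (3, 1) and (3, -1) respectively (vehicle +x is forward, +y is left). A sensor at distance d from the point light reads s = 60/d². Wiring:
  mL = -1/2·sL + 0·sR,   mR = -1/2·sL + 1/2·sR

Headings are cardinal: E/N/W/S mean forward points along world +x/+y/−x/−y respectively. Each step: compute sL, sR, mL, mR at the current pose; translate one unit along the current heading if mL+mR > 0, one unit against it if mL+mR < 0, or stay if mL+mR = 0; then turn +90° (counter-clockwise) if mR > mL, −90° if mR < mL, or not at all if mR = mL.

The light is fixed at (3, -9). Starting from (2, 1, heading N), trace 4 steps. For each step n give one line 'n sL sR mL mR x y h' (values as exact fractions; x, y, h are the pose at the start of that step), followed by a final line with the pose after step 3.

0 60/173 60/169 -30/173 120/29237 2 1 N
1 3/4 15/29 -3/8 -27/232 2 0 W
2 60/37 60/37 -30/37 0 3 0 S
3 6/13 2/3 -3/13 4/39 3 1 E
final 2 1 N

n=0: pose=(2,1,N); sL=60/173, sR=60/169; mL=-30/173, mR=120/29237; mL+mR=-4950/29237 → advance -1; mR−mL=30/169 → turn +1·90°
n=1: pose=(2,0,W); sL=3/4, sR=15/29; mL=-3/8, mR=-27/232; mL+mR=-57/116 → advance -1; mR−mL=15/58 → turn +1·90°
n=2: pose=(3,0,S); sL=60/37, sR=60/37; mL=-30/37, mR=0; mL+mR=-30/37 → advance -1; mR−mL=30/37 → turn +1·90°
n=3: pose=(3,1,E); sL=6/13, sR=2/3; mL=-3/13, mR=4/39; mL+mR=-5/39 → advance -1; mR−mL=1/3 → turn +1·90°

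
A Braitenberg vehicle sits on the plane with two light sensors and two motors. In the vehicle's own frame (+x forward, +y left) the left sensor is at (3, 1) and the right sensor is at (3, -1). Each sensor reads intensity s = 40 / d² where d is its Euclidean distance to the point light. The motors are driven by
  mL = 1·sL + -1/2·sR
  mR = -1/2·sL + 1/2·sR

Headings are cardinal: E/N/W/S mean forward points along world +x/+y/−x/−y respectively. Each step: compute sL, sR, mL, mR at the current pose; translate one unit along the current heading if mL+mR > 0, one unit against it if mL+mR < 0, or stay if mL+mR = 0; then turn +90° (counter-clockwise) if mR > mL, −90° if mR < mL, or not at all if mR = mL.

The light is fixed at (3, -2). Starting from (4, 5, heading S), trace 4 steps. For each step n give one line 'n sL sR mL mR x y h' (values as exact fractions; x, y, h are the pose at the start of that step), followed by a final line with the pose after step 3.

0 2 5/2 3/4 1/4 4 5 S
1 40/29 40/53 1540/1537 -480/1537 4 4 W
2 20/41 20/41 10/41 0 3 4 N
3 40/73 8/9 68/657 112/657 3 5 E
final 4 5 N

n=0: pose=(4,5,S); sL=2, sR=5/2; mL=3/4, mR=1/4; mL+mR=1 → advance +1; mR−mL=-1/2 → turn -1·90°
n=1: pose=(4,4,W); sL=40/29, sR=40/53; mL=1540/1537, mR=-480/1537; mL+mR=20/29 → advance +1; mR−mL=-2020/1537 → turn -1·90°
n=2: pose=(3,4,N); sL=20/41, sR=20/41; mL=10/41, mR=0; mL+mR=10/41 → advance +1; mR−mL=-10/41 → turn -1·90°
n=3: pose=(3,5,E); sL=40/73, sR=8/9; mL=68/657, mR=112/657; mL+mR=20/73 → advance +1; mR−mL=44/657 → turn +1·90°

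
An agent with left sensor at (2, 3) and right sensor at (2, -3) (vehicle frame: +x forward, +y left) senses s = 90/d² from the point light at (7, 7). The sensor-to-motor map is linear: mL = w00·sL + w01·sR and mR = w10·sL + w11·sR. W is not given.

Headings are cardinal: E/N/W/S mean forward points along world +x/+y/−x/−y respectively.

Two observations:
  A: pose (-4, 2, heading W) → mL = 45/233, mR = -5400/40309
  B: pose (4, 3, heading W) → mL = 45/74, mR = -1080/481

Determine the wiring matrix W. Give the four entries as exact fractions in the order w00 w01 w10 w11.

obs A: pose=(-4,2,W) → sL=90/233, sR=90/173, mL=45/233, mR=-5400/40309
obs B: pose=(4,3,W) → sL=45/37, sR=45/13, mL=45/74, mR=-1080/481
sensor matrix S = [[90/233, 90/173], [45/37, 45/13]]; det S = 13656600/19388629
solve [mL_A; mL_B] = S·[w00; w01] and [mR_A; mR_B] = S·[w10; w11]:
  w00 = 1/2, w01 = 0, w10 = 1, w11 = -1

1/2 0 1 -1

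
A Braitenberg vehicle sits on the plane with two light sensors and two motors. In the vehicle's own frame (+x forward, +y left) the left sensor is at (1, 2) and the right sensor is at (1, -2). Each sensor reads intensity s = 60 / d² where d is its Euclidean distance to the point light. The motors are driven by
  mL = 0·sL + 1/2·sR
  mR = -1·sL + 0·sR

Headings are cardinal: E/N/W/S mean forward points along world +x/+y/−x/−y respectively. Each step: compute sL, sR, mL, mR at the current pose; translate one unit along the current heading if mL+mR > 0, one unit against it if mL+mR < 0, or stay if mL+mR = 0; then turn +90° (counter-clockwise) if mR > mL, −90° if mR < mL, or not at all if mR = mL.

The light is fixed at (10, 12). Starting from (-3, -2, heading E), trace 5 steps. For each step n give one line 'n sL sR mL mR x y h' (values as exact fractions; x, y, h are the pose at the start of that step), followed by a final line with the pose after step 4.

0 5/24 3/20 3/40 -5/24 -3 -2 E
1 20/123 60/481 30/481 -20/123 -4 -2 S
2 2/15 30/173 15/173 -2/15 -4 -1 W
3 20/123 12/53 6/53 -20/123 -3 -1 N
4 5/24 3/20 3/40 -5/24 -3 -2 E
final -4 -2 S

n=0: pose=(-3,-2,E); sL=5/24, sR=3/20; mL=3/40, mR=-5/24; mL+mR=-2/15 → advance -1; mR−mL=-17/60 → turn -1·90°
n=1: pose=(-4,-2,S); sL=20/123, sR=60/481; mL=30/481, mR=-20/123; mL+mR=-5930/59163 → advance -1; mR−mL=-13310/59163 → turn -1·90°
n=2: pose=(-4,-1,W); sL=2/15, sR=30/173; mL=15/173, mR=-2/15; mL+mR=-121/2595 → advance -1; mR−mL=-571/2595 → turn -1·90°
n=3: pose=(-3,-1,N); sL=20/123, sR=12/53; mL=6/53, mR=-20/123; mL+mR=-322/6519 → advance -1; mR−mL=-1798/6519 → turn -1·90°
n=4: pose=(-3,-2,E); sL=5/24, sR=3/20; mL=3/40, mR=-5/24; mL+mR=-2/15 → advance -1; mR−mL=-17/60 → turn -1·90°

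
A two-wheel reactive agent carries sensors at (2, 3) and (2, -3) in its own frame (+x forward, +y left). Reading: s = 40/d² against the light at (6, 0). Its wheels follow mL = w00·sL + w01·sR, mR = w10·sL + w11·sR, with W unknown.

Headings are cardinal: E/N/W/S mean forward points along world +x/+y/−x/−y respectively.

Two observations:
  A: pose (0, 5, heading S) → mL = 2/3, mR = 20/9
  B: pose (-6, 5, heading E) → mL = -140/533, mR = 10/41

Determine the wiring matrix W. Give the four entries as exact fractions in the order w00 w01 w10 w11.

obs A: pose=(0,5,S) → sL=20/9, sR=4/9, mL=2/3, mR=20/9
obs B: pose=(-6,5,E) → sL=10/41, sR=5/13, mL=-140/533, mR=10/41
sensor matrix S = [[20/9, 4/9], [10/41, 5/13]]; det S = 3580/4797
solve [mL_A; mL_B] = S·[w00; w01] and [mR_A; mR_B] = S·[w10; w11]:
  w00 = 1/2, w01 = -1, w10 = 1, w11 = 0

1/2 -1 1 0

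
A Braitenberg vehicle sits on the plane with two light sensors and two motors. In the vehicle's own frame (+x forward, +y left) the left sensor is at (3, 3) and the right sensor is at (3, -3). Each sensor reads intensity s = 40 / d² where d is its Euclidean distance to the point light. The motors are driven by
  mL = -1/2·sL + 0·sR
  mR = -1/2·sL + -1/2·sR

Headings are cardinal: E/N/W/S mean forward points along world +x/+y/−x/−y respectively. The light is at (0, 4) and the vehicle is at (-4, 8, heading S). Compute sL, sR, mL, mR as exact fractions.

left sensor world pos  = (-1, 5); dL² = 2
right sensor world pos = (-7, 5); dR² = 50
sL = 40/2 = 20
sR = 40/50 = 4/5
mL = -1/2·sL + 0·sR = -10
mR = -1/2·sL + -1/2·sR = -52/5

20 4/5 -10 -52/5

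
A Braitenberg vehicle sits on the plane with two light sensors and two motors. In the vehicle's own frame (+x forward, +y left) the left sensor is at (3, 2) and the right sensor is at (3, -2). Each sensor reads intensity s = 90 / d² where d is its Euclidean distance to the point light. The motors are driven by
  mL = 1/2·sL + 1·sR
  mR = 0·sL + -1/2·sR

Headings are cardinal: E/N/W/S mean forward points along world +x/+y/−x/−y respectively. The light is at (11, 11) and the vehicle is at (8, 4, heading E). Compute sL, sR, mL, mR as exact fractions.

left sensor world pos  = (11, 6); dL² = 25
right sensor world pos = (11, 2); dR² = 81
sL = 90/25 = 18/5
sR = 90/81 = 10/9
mL = 1/2·sL + 1·sR = 131/45
mR = 0·sL + -1/2·sR = -5/9

18/5 10/9 131/45 -5/9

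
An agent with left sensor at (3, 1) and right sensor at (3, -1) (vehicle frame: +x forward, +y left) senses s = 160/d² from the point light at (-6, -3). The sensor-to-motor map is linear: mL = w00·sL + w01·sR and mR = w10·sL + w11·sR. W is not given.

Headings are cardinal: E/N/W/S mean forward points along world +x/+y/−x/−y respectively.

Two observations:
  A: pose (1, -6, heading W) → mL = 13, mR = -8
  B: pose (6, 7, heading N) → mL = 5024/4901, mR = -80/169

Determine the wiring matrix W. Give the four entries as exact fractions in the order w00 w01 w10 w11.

obs A: pose=(1,-6,W) → sL=5, sR=8, mL=13, mR=-8
obs B: pose=(6,7,N) → sL=16/29, sR=80/169, mL=5024/4901, mR=-80/169
sensor matrix S = [[5, 8], [16/29, 80/169]]; det S = -10032/4901
solve [mL_A; mL_B] = S·[w00; w01] and [mR_A; mR_B] = S·[w10; w11]:
  w00 = 1, w01 = 1, w10 = 0, w11 = -1

1 1 0 -1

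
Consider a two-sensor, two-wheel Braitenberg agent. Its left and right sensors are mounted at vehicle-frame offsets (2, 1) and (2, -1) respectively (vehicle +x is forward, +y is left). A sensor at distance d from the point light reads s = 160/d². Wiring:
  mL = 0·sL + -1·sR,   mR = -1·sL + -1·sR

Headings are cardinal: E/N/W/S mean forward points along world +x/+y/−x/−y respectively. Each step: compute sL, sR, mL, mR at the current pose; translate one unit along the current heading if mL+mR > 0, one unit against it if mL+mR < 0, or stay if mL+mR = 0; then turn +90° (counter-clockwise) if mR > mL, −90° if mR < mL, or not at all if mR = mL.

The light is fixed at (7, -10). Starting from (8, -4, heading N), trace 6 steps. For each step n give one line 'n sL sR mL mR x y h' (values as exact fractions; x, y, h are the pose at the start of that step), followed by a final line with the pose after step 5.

n=0: pose=(8,-4,N); sL=5/2, sR=40/17; mL=-40/17, mR=-165/34; mL+mR=-245/34 → advance -1; mR−mL=-5/2 → turn -1·90°
n=1: pose=(8,-5,E); sL=32/9, sR=32/5; mL=-32/5, mR=-448/45; mL+mR=-736/45 → advance -1; mR−mL=-32/9 → turn -1·90°
n=2: pose=(7,-5,S); sL=16, sR=16; mL=-16, mR=-32; mL+mR=-48 → advance -1; mR−mL=-16 → turn -1·90°
n=3: pose=(7,-4,W); sL=160/29, sR=160/53; mL=-160/53, mR=-13120/1537; mL+mR=-17760/1537 → advance -1; mR−mL=-160/29 → turn -1·90°
n=4: pose=(8,-4,N); sL=5/2, sR=40/17; mL=-40/17, mR=-165/34; mL+mR=-245/34 → advance -1; mR−mL=-5/2 → turn -1·90°
n=5: pose=(8,-5,E); sL=32/9, sR=32/5; mL=-32/5, mR=-448/45; mL+mR=-736/45 → advance -1; mR−mL=-32/9 → turn -1·90°

0 5/2 40/17 -40/17 -165/34 8 -4 N
1 32/9 32/5 -32/5 -448/45 8 -5 E
2 16 16 -16 -32 7 -5 S
3 160/29 160/53 -160/53 -13120/1537 7 -4 W
4 5/2 40/17 -40/17 -165/34 8 -4 N
5 32/9 32/5 -32/5 -448/45 8 -5 E
final 7 -5 S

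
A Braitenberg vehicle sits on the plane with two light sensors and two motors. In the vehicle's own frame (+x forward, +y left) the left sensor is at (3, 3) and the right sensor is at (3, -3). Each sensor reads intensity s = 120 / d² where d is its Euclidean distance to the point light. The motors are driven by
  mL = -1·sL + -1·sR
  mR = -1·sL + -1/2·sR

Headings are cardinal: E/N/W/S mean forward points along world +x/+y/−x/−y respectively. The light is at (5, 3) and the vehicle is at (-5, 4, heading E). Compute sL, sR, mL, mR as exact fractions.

left sensor world pos  = (-2, 7); dL² = 65
right sensor world pos = (-2, 1); dR² = 53
sL = 120/65 = 24/13
sR = 120/53 = 120/53
mL = -1·sL + -1·sR = -2832/689
mR = -1·sL + -1/2·sR = -2052/689

24/13 120/53 -2832/689 -2052/689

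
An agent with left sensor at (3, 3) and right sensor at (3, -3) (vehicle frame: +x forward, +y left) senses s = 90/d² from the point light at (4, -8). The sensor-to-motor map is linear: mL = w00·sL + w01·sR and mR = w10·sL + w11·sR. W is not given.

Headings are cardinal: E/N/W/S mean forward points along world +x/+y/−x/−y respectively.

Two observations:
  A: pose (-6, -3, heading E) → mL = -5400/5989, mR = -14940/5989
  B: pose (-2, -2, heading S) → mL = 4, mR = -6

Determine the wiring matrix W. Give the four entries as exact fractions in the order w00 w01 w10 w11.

1 -1 -1 -1

obs A: pose=(-6,-3,E) → sL=90/113, sR=90/53, mL=-5400/5989, mR=-14940/5989
obs B: pose=(-2,-2,S) → sL=5, sR=1, mL=4, mR=-6
sensor matrix S = [[90/113, 90/53], [5, 1]]; det S = -46080/5989
solve [mL_A; mL_B] = S·[w00; w01] and [mR_A; mR_B] = S·[w10; w11]:
  w00 = 1, w01 = -1, w10 = -1, w11 = -1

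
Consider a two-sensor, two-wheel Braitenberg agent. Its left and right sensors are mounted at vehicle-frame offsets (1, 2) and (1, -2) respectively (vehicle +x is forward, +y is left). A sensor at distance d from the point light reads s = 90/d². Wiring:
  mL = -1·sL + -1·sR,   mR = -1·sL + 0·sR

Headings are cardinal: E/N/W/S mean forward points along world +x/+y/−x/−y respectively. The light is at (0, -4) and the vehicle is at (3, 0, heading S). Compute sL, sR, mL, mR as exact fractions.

left sensor world pos  = (5, -1); dL² = 34
right sensor world pos = (1, -1); dR² = 10
sL = 90/34 = 45/17
sR = 90/10 = 9
mL = -1·sL + -1·sR = -198/17
mR = -1·sL + 0·sR = -45/17

45/17 9 -198/17 -45/17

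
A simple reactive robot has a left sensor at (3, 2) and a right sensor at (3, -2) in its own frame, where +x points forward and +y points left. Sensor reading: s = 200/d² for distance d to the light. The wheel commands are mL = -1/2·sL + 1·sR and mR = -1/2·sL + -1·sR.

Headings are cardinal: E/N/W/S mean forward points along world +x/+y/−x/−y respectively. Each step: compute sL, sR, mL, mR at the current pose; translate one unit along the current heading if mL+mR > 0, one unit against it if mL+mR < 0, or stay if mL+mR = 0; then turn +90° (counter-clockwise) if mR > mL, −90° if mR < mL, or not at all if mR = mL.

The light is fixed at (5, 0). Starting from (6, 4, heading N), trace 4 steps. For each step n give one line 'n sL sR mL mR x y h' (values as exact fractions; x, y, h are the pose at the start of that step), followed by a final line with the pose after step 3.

n=0: pose=(6,4,N); sL=4, sR=100/29; mL=42/29, mR=-158/29; mL+mR=-4 → advance -1; mR−mL=-200/29 → turn -1·90°
n=1: pose=(6,3,E); sL=200/41, sR=200/17; mL=6500/697, mR=-9900/697; mL+mR=-200/41 → advance -1; mR−mL=-400/17 → turn -1·90°
n=2: pose=(5,3,S); sL=50, sR=50; mL=25, mR=-75; mL+mR=-50 → advance -1; mR−mL=-100 → turn -1·90°
n=3: pose=(5,4,W); sL=200/13, sR=40/9; mL=-380/117, mR=-1420/117; mL+mR=-200/13 → advance -1; mR−mL=-80/9 → turn -1·90°

0 4 100/29 42/29 -158/29 6 4 N
1 200/41 200/17 6500/697 -9900/697 6 3 E
2 50 50 25 -75 5 3 S
3 200/13 40/9 -380/117 -1420/117 5 4 W
final 6 4 N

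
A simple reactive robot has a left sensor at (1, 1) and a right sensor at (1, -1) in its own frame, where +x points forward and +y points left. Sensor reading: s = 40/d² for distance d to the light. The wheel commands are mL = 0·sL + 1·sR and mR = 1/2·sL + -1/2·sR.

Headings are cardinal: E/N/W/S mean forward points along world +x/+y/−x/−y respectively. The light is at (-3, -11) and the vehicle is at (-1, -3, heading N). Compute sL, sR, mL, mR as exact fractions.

20/41 4/9 4/9 8/369

left sensor world pos  = (-2, -2); dL² = 82
right sensor world pos = (0, -2); dR² = 90
sL = 40/82 = 20/41
sR = 40/90 = 4/9
mL = 0·sL + 1·sR = 4/9
mR = 1/2·sL + -1/2·sR = 8/369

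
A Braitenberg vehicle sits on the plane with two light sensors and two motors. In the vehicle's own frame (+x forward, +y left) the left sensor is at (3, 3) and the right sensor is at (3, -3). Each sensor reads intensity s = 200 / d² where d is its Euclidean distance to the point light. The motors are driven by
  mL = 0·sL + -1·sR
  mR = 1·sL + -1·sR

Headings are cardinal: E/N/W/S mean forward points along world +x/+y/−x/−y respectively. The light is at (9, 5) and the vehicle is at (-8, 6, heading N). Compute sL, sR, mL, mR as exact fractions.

25/52 50/53 -50/53 -1275/2756

left sensor world pos  = (-11, 9); dL² = 416
right sensor world pos = (-5, 9); dR² = 212
sL = 200/416 = 25/52
sR = 200/212 = 50/53
mL = 0·sL + -1·sR = -50/53
mR = 1·sL + -1·sR = -1275/2756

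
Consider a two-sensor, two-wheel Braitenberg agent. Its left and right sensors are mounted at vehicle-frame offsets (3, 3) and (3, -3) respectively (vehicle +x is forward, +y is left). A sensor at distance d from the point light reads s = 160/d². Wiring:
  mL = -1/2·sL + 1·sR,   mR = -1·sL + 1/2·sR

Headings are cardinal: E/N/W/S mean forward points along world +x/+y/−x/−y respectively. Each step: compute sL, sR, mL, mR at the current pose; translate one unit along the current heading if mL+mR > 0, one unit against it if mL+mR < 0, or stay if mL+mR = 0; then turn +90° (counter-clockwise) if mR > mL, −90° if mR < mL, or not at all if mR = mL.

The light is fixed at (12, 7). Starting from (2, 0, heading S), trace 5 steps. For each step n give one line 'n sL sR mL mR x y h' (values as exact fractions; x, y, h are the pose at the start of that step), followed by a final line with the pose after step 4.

0 160/149 160/269 2320/40081 -31120/40081 2 0 S
1 16/25 80/89 1288/2225 -424/2225 2 1 W
2 32/41 160/73 5392/2993 944/2993 1 1 N
3 40/17 5/4 5/68 -235/136 1 2 E
4 32/29 160/289 16/8381 -6928/8381 0 2 S
final 0 3 W

n=0: pose=(2,0,S); sL=160/149, sR=160/269; mL=2320/40081, mR=-31120/40081; mL+mR=-28800/40081 → advance -1; mR−mL=-33440/40081 → turn -1·90°
n=1: pose=(2,1,W); sL=16/25, sR=80/89; mL=1288/2225, mR=-424/2225; mL+mR=864/2225 → advance +1; mR−mL=-1712/2225 → turn -1·90°
n=2: pose=(1,1,N); sL=32/41, sR=160/73; mL=5392/2993, mR=944/2993; mL+mR=6336/2993 → advance +1; mR−mL=-4448/2993 → turn -1·90°
n=3: pose=(1,2,E); sL=40/17, sR=5/4; mL=5/68, mR=-235/136; mL+mR=-225/136 → advance -1; mR−mL=-245/136 → turn -1·90°
n=4: pose=(0,2,S); sL=32/29, sR=160/289; mL=16/8381, mR=-6928/8381; mL+mR=-6912/8381 → advance -1; mR−mL=-6944/8381 → turn -1·90°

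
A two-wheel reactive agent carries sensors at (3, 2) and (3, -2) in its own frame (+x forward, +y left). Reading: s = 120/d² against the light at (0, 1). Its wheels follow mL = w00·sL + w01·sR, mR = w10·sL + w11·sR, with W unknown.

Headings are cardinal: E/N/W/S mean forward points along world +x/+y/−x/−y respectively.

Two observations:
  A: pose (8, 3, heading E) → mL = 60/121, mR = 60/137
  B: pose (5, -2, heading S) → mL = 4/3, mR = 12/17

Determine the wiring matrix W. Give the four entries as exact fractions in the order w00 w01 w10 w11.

0 1/2 1/2 0

obs A: pose=(8,3,E) → sL=120/137, sR=120/121, mL=60/121, mR=60/137
obs B: pose=(5,-2,S) → sL=24/17, sR=8/3, mL=4/3, mR=12/17
sensor matrix S = [[120/137, 120/121], [24/17, 8/3]]; det S = 263680/281809
solve [mL_A; mL_B] = S·[w00; w01] and [mR_A; mR_B] = S·[w10; w11]:
  w00 = 0, w01 = 1/2, w10 = 1/2, w11 = 0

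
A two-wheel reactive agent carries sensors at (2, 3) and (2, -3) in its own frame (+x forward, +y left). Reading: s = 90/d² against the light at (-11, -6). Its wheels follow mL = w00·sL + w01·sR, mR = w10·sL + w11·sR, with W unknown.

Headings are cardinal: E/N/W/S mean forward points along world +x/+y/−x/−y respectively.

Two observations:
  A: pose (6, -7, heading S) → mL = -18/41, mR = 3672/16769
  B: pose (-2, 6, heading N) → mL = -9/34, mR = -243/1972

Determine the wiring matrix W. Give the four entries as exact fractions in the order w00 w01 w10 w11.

0 -1 -1 1

obs A: pose=(6,-7,S) → sL=90/409, sR=18/41, mL=-18/41, mR=3672/16769
obs B: pose=(-2,6,N) → sL=45/116, sR=9/34, mL=-9/34, mR=-243/1972
sensor matrix S = [[90/409, 18/41], [45/116, 9/34]]; det S = -1852875/16534234
solve [mL_A; mL_B] = S·[w00; w01] and [mR_A; mR_B] = S·[w10; w11]:
  w00 = 0, w01 = -1, w10 = -1, w11 = 1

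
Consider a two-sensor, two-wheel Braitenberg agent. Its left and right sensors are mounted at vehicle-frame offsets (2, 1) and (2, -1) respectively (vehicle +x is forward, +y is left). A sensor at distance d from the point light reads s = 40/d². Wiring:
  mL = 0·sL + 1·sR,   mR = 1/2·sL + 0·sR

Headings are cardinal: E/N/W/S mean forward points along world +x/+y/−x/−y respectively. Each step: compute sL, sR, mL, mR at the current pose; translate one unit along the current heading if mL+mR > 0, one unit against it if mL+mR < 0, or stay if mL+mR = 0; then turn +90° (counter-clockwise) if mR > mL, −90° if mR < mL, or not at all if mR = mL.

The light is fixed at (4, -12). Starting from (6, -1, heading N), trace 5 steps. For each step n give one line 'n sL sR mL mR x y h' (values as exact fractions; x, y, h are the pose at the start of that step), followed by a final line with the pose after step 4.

0 4/17 20/89 20/89 2/17 6 -1 N
1 8/37 40/137 40/137 4/37 6 0 E
2 10/29 5/13 5/13 5/29 7 0 S
3 40/101 8/29 8/29 20/101 7 -1 W
4 4/17 20/89 20/89 2/17 6 -1 N
final 6 0 E

n=0: pose=(6,-1,N); sL=4/17, sR=20/89; mL=20/89, mR=2/17; mL+mR=518/1513 → advance +1; mR−mL=-162/1513 → turn -1·90°
n=1: pose=(6,0,E); sL=8/37, sR=40/137; mL=40/137, mR=4/37; mL+mR=2028/5069 → advance +1; mR−mL=-932/5069 → turn -1·90°
n=2: pose=(7,0,S); sL=10/29, sR=5/13; mL=5/13, mR=5/29; mL+mR=210/377 → advance +1; mR−mL=-80/377 → turn -1·90°
n=3: pose=(7,-1,W); sL=40/101, sR=8/29; mL=8/29, mR=20/101; mL+mR=1388/2929 → advance +1; mR−mL=-228/2929 → turn -1·90°
n=4: pose=(6,-1,N); sL=4/17, sR=20/89; mL=20/89, mR=2/17; mL+mR=518/1513 → advance +1; mR−mL=-162/1513 → turn -1·90°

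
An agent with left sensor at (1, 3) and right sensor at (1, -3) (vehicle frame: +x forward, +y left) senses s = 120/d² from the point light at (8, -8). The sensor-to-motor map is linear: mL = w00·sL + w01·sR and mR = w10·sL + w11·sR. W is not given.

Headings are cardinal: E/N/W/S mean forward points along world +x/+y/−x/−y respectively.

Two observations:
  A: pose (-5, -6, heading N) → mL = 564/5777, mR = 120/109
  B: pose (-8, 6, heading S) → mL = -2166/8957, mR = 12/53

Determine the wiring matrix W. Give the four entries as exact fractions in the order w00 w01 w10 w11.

-1 1/2 0 1

obs A: pose=(-5,-6,N) → sL=24/53, sR=120/109, mL=564/5777, mR=120/109
obs B: pose=(-8,6,S) → sL=60/169, sR=12/53, mL=-2166/8957, mR=12/53
sensor matrix S = [[24/53, 120/109], [60/169, 12/53]]; det S = -14919552/51744589
solve [mL_A; mL_B] = S·[w00; w01] and [mR_A; mR_B] = S·[w10; w11]:
  w00 = -1, w01 = 1/2, w10 = 0, w11 = 1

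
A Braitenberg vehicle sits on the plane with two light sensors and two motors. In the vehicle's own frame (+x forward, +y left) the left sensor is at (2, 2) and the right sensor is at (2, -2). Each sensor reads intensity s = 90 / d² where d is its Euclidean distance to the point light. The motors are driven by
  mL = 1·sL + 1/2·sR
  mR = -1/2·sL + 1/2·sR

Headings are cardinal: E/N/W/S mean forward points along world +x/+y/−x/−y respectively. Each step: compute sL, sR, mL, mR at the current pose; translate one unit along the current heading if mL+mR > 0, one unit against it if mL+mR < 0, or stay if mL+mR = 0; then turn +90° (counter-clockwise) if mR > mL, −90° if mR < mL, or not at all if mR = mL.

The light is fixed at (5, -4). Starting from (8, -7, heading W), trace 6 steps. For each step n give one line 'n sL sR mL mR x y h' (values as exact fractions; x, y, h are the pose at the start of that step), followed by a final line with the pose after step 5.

n=0: pose=(8,-7,W); sL=45/13, sR=45; mL=675/26, mR=270/13; mL+mR=1215/26 → advance +1; mR−mL=-135/26 → turn -1·90°
n=1: pose=(7,-7,N); sL=90, sR=90/17; mL=1575/17, mR=-720/17; mL+mR=855/17 → advance +1; mR−mL=-135 → turn -1·90°
n=2: pose=(7,-6,E); sL=45/8, sR=45/16; mL=225/32, mR=-45/32; mL+mR=45/8 → advance +1; mR−mL=-135/16 → turn -1·90°
n=3: pose=(8,-6,S); sL=90/41, sR=90/17; mL=3375/697, mR=1080/697; mL+mR=4455/697 → advance +1; mR−mL=-135/41 → turn -1·90°
n=4: pose=(8,-7,W); sL=45/13, sR=45; mL=675/26, mR=270/13; mL+mR=1215/26 → advance +1; mR−mL=-135/26 → turn -1·90°
n=5: pose=(7,-7,N); sL=90, sR=90/17; mL=1575/17, mR=-720/17; mL+mR=855/17 → advance +1; mR−mL=-135 → turn -1·90°

0 45/13 45 675/26 270/13 8 -7 W
1 90 90/17 1575/17 -720/17 7 -7 N
2 45/8 45/16 225/32 -45/32 7 -6 E
3 90/41 90/17 3375/697 1080/697 8 -6 S
4 45/13 45 675/26 270/13 8 -7 W
5 90 90/17 1575/17 -720/17 7 -7 N
final 7 -6 E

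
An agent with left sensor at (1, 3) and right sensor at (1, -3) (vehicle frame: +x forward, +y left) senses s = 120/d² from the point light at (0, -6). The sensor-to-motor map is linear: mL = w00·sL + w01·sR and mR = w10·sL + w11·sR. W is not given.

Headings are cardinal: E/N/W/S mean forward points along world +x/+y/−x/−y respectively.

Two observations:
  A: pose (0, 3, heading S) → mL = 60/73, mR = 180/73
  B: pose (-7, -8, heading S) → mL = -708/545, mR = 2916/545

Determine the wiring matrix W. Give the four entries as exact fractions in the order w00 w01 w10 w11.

-1/2 1 1 1/2

obs A: pose=(0,3,S) → sL=120/73, sR=120/73, mL=60/73, mR=180/73
obs B: pose=(-7,-8,S) → sL=24/5, sR=120/109, mL=-708/545, mR=2916/545
sensor matrix S = [[120/73, 120/73], [24/5, 120/109]]; det S = -48384/7957
solve [mL_A; mL_B] = S·[w00; w01] and [mR_A; mR_B] = S·[w10; w11]:
  w00 = -1/2, w01 = 1, w10 = 1, w11 = 1/2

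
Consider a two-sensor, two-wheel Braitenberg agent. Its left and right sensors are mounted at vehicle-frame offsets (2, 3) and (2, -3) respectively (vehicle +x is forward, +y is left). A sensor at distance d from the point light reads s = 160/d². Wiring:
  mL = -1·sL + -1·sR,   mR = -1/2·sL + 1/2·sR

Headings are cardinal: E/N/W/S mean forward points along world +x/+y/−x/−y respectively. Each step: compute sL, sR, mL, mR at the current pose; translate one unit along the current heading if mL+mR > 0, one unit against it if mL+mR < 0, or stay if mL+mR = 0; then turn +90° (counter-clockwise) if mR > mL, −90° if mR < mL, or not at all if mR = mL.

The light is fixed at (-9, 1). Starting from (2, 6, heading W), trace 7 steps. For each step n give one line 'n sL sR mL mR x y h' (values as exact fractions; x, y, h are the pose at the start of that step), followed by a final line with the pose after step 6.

n=0: pose=(2,6,W); sL=32/17, sR=32/29; mL=-1472/493, mR=-192/493; mL+mR=-1664/493 → advance -1; mR−mL=1280/493 → turn +1·90°
n=1: pose=(3,6,S); sL=80/117, sR=16/9; mL=-32/13, mR=64/117; mL+mR=-224/117 → advance -1; mR−mL=352/117 → turn +1·90°
n=2: pose=(3,7,E); sL=160/277, sR=32/41; mL=-15424/11357, mR=1152/11357; mL+mR=-14272/11357 → advance -1; mR−mL=16576/11357 → turn +1·90°
n=3: pose=(2,7,N); sL=5/4, sR=8/13; mL=-97/52, mR=-33/104; mL+mR=-227/104 → advance -1; mR−mL=161/104 → turn +1·90°
n=4: pose=(2,6,W); sL=32/17, sR=32/29; mL=-1472/493, mR=-192/493; mL+mR=-1664/493 → advance -1; mR−mL=1280/493 → turn +1·90°
n=5: pose=(3,6,S); sL=80/117, sR=16/9; mL=-32/13, mR=64/117; mL+mR=-224/117 → advance -1; mR−mL=352/117 → turn +1·90°
n=6: pose=(3,7,E); sL=160/277, sR=32/41; mL=-15424/11357, mR=1152/11357; mL+mR=-14272/11357 → advance -1; mR−mL=16576/11357 → turn +1·90°

0 32/17 32/29 -1472/493 -192/493 2 6 W
1 80/117 16/9 -32/13 64/117 3 6 S
2 160/277 32/41 -15424/11357 1152/11357 3 7 E
3 5/4 8/13 -97/52 -33/104 2 7 N
4 32/17 32/29 -1472/493 -192/493 2 6 W
5 80/117 16/9 -32/13 64/117 3 6 S
6 160/277 32/41 -15424/11357 1152/11357 3 7 E
final 2 7 N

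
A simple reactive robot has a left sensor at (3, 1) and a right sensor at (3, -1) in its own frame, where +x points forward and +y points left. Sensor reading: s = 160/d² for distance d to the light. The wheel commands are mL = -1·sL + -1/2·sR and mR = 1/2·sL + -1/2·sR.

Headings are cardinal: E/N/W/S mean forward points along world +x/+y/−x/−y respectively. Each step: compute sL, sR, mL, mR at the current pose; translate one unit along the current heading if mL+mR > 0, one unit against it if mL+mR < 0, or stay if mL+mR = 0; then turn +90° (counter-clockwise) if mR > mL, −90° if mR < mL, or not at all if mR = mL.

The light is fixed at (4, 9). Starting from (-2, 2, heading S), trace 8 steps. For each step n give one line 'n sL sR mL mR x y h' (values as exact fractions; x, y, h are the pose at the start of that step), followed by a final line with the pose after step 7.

0 32/25 160/149 -6768/3725 384/3725 -2 2 S
1 80/17 80/29 -3000/493 480/493 -2 3 E
2 160/73 32/9 -2608/657 -448/657 -3 3 N
3 40/41 20/17 -1090/697 -70/697 -3 2 W
4 32/25 160/149 -6768/3725 384/3725 -2 2 S
5 80/17 80/29 -3000/493 480/493 -2 3 E
6 160/73 32/9 -2608/657 -448/657 -3 3 N
7 40/41 20/17 -1090/697 -70/697 -3 2 W
final -2 2 S

n=0: pose=(-2,2,S); sL=32/25, sR=160/149; mL=-6768/3725, mR=384/3725; mL+mR=-6384/3725 → advance -1; mR−mL=48/25 → turn +1·90°
n=1: pose=(-2,3,E); sL=80/17, sR=80/29; mL=-3000/493, mR=480/493; mL+mR=-2520/493 → advance -1; mR−mL=120/17 → turn +1·90°
n=2: pose=(-3,3,N); sL=160/73, sR=32/9; mL=-2608/657, mR=-448/657; mL+mR=-3056/657 → advance -1; mR−mL=240/73 → turn +1·90°
n=3: pose=(-3,2,W); sL=40/41, sR=20/17; mL=-1090/697, mR=-70/697; mL+mR=-1160/697 → advance -1; mR−mL=60/41 → turn +1·90°
n=4: pose=(-2,2,S); sL=32/25, sR=160/149; mL=-6768/3725, mR=384/3725; mL+mR=-6384/3725 → advance -1; mR−mL=48/25 → turn +1·90°
n=5: pose=(-2,3,E); sL=80/17, sR=80/29; mL=-3000/493, mR=480/493; mL+mR=-2520/493 → advance -1; mR−mL=120/17 → turn +1·90°
n=6: pose=(-3,3,N); sL=160/73, sR=32/9; mL=-2608/657, mR=-448/657; mL+mR=-3056/657 → advance -1; mR−mL=240/73 → turn +1·90°
n=7: pose=(-3,2,W); sL=40/41, sR=20/17; mL=-1090/697, mR=-70/697; mL+mR=-1160/697 → advance -1; mR−mL=60/41 → turn +1·90°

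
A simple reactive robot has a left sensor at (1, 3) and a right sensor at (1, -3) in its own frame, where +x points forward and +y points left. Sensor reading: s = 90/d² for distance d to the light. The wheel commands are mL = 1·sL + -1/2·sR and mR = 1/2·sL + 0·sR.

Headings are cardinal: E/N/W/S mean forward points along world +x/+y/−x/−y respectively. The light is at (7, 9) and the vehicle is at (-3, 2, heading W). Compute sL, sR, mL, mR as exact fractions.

90/221 90/137 2385/30277 45/221

left sensor world pos  = (-4, -1); dL² = 221
right sensor world pos = (-4, 5); dR² = 137
sL = 90/221 = 90/221
sR = 90/137 = 90/137
mL = 1·sL + -1/2·sR = 2385/30277
mR = 1/2·sL + 0·sR = 45/221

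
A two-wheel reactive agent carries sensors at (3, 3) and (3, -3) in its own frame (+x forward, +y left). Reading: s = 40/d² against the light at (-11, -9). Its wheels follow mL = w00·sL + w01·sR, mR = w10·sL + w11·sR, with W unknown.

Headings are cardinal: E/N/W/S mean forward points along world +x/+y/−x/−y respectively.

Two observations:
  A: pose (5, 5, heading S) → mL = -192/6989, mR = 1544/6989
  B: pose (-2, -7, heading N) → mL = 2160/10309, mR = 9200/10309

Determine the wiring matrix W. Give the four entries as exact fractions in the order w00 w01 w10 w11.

1/2 -1/2 1 1

obs A: pose=(5,5,S) → sL=20/241, sR=4/29, mL=-192/6989, mR=1544/6989
obs B: pose=(-2,-7,N) → sL=40/61, sR=40/169, mL=2160/10309, mR=9200/10309
sensor matrix S = [[20/241, 4/29], [40/61, 40/169]]; det S = -5101440/72049601
solve [mL_A; mL_B] = S·[w00; w01] and [mR_A; mR_B] = S·[w10; w11]:
  w00 = 1/2, w01 = -1/2, w10 = 1, w11 = 1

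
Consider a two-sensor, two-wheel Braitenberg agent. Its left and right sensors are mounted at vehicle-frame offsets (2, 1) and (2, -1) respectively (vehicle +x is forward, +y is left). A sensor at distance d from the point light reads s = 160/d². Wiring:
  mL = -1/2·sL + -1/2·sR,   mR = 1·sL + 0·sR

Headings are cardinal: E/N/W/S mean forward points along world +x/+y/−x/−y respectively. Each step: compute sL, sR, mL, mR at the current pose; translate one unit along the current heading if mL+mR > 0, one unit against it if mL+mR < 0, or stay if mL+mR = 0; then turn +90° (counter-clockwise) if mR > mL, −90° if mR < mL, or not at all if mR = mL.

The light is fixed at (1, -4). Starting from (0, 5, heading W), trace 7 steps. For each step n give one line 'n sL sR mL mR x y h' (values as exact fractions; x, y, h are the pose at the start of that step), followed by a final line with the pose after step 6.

n=0: pose=(0,5,W); sL=160/73, sR=160/109; mL=-14560/7957, mR=160/73; mL+mR=2880/7957 → advance +1; mR−mL=32000/7957 → turn +1·90°
n=1: pose=(-1,5,S); sL=16/5, sR=80/29; mL=-432/145, mR=16/5; mL+mR=32/145 → advance +1; mR−mL=896/145 → turn +1·90°
n=2: pose=(-1,4,E); sL=160/81, sR=160/49; mL=-10400/3969, mR=160/81; mL+mR=-2560/3969 → advance -1; mR−mL=6080/1323 → turn +1·90°
n=3: pose=(-2,4,N); sL=40/29, sR=20/13; mL=-550/377, mR=40/29; mL+mR=-30/377 → advance -1; mR−mL=1070/377 → turn +1·90°
n=4: pose=(-2,3,W); sL=160/61, sR=160/89; mL=-12000/5429, mR=160/61; mL+mR=2240/5429 → advance +1; mR−mL=26240/5429 → turn +1·90°
n=5: pose=(-3,3,S); sL=80/17, sR=16/5; mL=-336/85, mR=80/17; mL+mR=64/85 → advance +1; mR−mL=736/85 → turn +1·90°
n=6: pose=(-3,2,E); sL=160/53, sR=160/29; mL=-6560/1537, mR=160/53; mL+mR=-1920/1537 → advance -1; mR−mL=11200/1537 → turn +1·90°

0 160/73 160/109 -14560/7957 160/73 0 5 W
1 16/5 80/29 -432/145 16/5 -1 5 S
2 160/81 160/49 -10400/3969 160/81 -1 4 E
3 40/29 20/13 -550/377 40/29 -2 4 N
4 160/61 160/89 -12000/5429 160/61 -2 3 W
5 80/17 16/5 -336/85 80/17 -3 3 S
6 160/53 160/29 -6560/1537 160/53 -3 2 E
final -4 2 N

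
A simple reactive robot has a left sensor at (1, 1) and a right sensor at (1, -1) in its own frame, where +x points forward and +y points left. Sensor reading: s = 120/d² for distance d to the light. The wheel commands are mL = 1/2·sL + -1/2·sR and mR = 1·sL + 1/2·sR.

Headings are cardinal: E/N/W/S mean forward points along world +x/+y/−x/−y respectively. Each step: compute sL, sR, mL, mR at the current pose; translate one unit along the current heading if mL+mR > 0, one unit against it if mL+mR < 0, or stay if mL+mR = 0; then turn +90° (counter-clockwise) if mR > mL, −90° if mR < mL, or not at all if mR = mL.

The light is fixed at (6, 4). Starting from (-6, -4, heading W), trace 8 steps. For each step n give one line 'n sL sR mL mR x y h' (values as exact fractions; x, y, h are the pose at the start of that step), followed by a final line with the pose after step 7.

0 12/25 60/109 -96/2725 2058/2725 -6 -4 W
1 8/15 120/277 208/4155 3116/4155 -7 -4 S
2 15/26 30/61 135/3172 1305/1586 -7 -5 E
3 120/233 24/37 -576/8621 7236/8621 -6 -5 N
4 12/25 60/109 -96/2725 2058/2725 -6 -4 W
5 8/15 120/277 208/4155 3116/4155 -7 -4 S
6 15/26 30/61 135/3172 1305/1586 -7 -5 E
7 120/233 24/37 -576/8621 7236/8621 -6 -5 N
final -6 -4 W

n=0: pose=(-6,-4,W); sL=12/25, sR=60/109; mL=-96/2725, mR=2058/2725; mL+mR=18/25 → advance +1; mR−mL=2154/2725 → turn +1·90°
n=1: pose=(-7,-4,S); sL=8/15, sR=120/277; mL=208/4155, mR=3116/4155; mL+mR=4/5 → advance +1; mR−mL=2908/4155 → turn +1·90°
n=2: pose=(-7,-5,E); sL=15/26, sR=30/61; mL=135/3172, mR=1305/1586; mL+mR=45/52 → advance +1; mR−mL=2475/3172 → turn +1·90°
n=3: pose=(-6,-5,N); sL=120/233, sR=24/37; mL=-576/8621, mR=7236/8621; mL+mR=180/233 → advance +1; mR−mL=7812/8621 → turn +1·90°
n=4: pose=(-6,-4,W); sL=12/25, sR=60/109; mL=-96/2725, mR=2058/2725; mL+mR=18/25 → advance +1; mR−mL=2154/2725 → turn +1·90°
n=5: pose=(-7,-4,S); sL=8/15, sR=120/277; mL=208/4155, mR=3116/4155; mL+mR=4/5 → advance +1; mR−mL=2908/4155 → turn +1·90°
n=6: pose=(-7,-5,E); sL=15/26, sR=30/61; mL=135/3172, mR=1305/1586; mL+mR=45/52 → advance +1; mR−mL=2475/3172 → turn +1·90°
n=7: pose=(-6,-5,N); sL=120/233, sR=24/37; mL=-576/8621, mR=7236/8621; mL+mR=180/233 → advance +1; mR−mL=7812/8621 → turn +1·90°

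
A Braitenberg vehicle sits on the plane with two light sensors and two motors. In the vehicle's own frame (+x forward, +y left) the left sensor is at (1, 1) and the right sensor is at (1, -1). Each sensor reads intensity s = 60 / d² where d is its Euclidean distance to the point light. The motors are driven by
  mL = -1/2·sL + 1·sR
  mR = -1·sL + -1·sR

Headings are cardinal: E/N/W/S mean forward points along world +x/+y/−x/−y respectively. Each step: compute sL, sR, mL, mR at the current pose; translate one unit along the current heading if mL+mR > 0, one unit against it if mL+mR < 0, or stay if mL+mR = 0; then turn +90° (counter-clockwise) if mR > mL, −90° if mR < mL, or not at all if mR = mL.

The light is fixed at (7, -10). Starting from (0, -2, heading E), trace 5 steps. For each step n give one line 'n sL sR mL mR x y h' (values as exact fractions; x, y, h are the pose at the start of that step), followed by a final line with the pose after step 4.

0 20/39 12/17 298/663 -808/663 0 -2 E
1 30/49 6/13 99/637 -684/637 -1 -2 S
2 12/29 60/181 654/5249 -3912/5249 -1 -1 W
3 15/41 15/34 180/697 -1125/1394 0 -1 N
4 20/39 12/17 298/663 -808/663 0 -2 E
final -1 -2 S

n=0: pose=(0,-2,E); sL=20/39, sR=12/17; mL=298/663, mR=-808/663; mL+mR=-10/13 → advance -1; mR−mL=-1106/663 → turn -1·90°
n=1: pose=(-1,-2,S); sL=30/49, sR=6/13; mL=99/637, mR=-684/637; mL+mR=-45/49 → advance -1; mR−mL=-783/637 → turn -1·90°
n=2: pose=(-1,-1,W); sL=12/29, sR=60/181; mL=654/5249, mR=-3912/5249; mL+mR=-18/29 → advance -1; mR−mL=-4566/5249 → turn -1·90°
n=3: pose=(0,-1,N); sL=15/41, sR=15/34; mL=180/697, mR=-1125/1394; mL+mR=-45/82 → advance -1; mR−mL=-1485/1394 → turn -1·90°
n=4: pose=(0,-2,E); sL=20/39, sR=12/17; mL=298/663, mR=-808/663; mL+mR=-10/13 → advance -1; mR−mL=-1106/663 → turn -1·90°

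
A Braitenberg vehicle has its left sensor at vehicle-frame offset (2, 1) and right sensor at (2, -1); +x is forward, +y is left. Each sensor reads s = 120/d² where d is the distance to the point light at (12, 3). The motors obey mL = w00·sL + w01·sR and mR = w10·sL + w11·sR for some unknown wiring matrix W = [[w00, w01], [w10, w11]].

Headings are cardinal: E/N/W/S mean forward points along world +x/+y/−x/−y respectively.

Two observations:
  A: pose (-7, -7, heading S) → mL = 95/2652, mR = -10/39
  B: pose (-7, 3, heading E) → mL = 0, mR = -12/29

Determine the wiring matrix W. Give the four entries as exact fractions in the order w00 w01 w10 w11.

1 -1 -1 0

obs A: pose=(-7,-7,S) → sL=10/39, sR=15/68, mL=95/2652, mR=-10/39
obs B: pose=(-7,3,E) → sL=12/29, sR=12/29, mL=0, mR=-12/29
sensor matrix S = [[10/39, 15/68], [12/29, 12/29]]; det S = 95/6409
solve [mL_A; mL_B] = S·[w00; w01] and [mR_A; mR_B] = S·[w10; w11]:
  w00 = 1, w01 = -1, w10 = -1, w11 = 0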